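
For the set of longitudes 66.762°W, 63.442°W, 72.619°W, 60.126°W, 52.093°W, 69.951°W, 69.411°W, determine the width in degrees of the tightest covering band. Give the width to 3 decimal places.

Sort the longitudes: -72.619°, -69.951°, -69.411°, -66.762°, -63.442°, -60.126°, -52.093°.
Eastward gaps between consecutive values (wrapping around): 2.668°, 0.540°, 2.649°, 3.320°, 3.316°, 8.033°, 339.474°.
Largest gap = 339.474° ⇒ minimal covering band is its complement: 360° − 339.474° = 20.526°.
Band runs from -72.619° eastward to -52.093°.

20.526°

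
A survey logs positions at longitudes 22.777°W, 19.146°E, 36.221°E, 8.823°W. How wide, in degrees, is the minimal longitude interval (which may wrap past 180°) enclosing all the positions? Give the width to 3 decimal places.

Sort the longitudes: -22.777°, -8.823°, +19.146°, +36.221°.
Eastward gaps between consecutive values (wrapping around): 13.954°, 27.969°, 17.075°, 301.002°.
Largest gap = 301.002° ⇒ minimal covering band is its complement: 360° − 301.002° = 58.998°.
Band runs from -22.777° eastward to +36.221°.

58.998°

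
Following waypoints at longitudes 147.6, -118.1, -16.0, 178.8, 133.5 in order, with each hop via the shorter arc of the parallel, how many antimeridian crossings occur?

2

Leg 1: +147.6° → -118.1°, shortest Δλ = 94.3° (east) — crosses 180°.
Leg 2: -118.1° → -16.0°, shortest Δλ = 102.1° (east) — does not cross 180°.
Leg 3: -16.0° → +178.8°, shortest Δλ = -165.2° (west) — crosses 180°.
Leg 4: +178.8° → +133.5°, shortest Δλ = -45.3° (west) — does not cross 180°.
Total crossings: 2.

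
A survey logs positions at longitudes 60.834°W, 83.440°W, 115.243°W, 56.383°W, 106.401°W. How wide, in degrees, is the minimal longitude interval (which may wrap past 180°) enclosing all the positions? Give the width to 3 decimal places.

Sort the longitudes: -115.243°, -106.401°, -83.440°, -60.834°, -56.383°.
Eastward gaps between consecutive values (wrapping around): 8.842°, 22.961°, 22.606°, 4.451°, 301.140°.
Largest gap = 301.140° ⇒ minimal covering band is its complement: 360° − 301.140° = 58.860°.
Band runs from -115.243° eastward to -56.383°.

58.860°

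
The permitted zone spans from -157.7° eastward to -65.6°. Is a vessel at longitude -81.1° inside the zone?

Band width going east from -157.7° to -65.6°: ((-65.6 − -157.7) mod 360) = 92.1°.
Offset of -81.1° east of the west edge: ((-81.1 − -157.7) mod 360) = 76.6°.
76.6° ≤ 92.1° ⇒ inside.

Yes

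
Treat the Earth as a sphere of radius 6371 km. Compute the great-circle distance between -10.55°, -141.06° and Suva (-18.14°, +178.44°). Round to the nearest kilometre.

Δλ = 178.44 − -141.06 = 319.50°; wrapped into (−180°, 180°]: -40.50°.
Δφ = -18.14 − -10.55 = -7.59°.
a = sin²(Δφ/2) + cos φ₁ · cos φ₂ · sin²(Δλ/2) = 0.116299.
c = 2·atan2(√a, √(1−a)) = 0.69602 rad → d = 6371·c ≈ 4434.33 km.

4434 km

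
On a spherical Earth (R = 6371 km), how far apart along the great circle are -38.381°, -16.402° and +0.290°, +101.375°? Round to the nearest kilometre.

12412 km

Δλ = 101.375 − -16.402 = 117.777°.
Δφ = 0.290 − -38.381 = 38.671°.
a = sin²(Δφ/2) + cos φ₁ · cos φ₂ · sin²(Δλ/2) = 0.684230.
c = 2·atan2(√a, √(1−a)) = 1.94815 rad → d = 6371·c ≈ 12411.65 km.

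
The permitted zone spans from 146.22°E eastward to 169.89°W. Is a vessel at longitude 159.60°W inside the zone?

Band width going east from +146.22° to -169.89°: ((-169.89 − 146.22) mod 360) = 43.89°.
Offset of -159.60° east of the west edge: ((-159.60 − 146.22) mod 360) = 54.18°.
54.18° > 43.89° ⇒ outside.

No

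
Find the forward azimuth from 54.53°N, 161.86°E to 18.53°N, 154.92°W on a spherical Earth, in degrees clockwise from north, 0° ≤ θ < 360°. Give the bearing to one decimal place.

120.2°

Δλ = -154.92 − 161.86 = -316.78°; wrapped into (−180°, 180°]: 43.22°.
θ = atan2( sin Δλ · cos φ₂ , cos φ₁ · sin φ₂ − sin φ₁ · cos φ₂ · cos Δλ )
  = atan2(0.64930, -0.37831) = 120.227° → normalised to [0°, 360°): 120.227°.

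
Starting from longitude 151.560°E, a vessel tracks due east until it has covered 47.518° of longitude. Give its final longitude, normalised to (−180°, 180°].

160.922°W

Start at +151.560°; shift +47.518° → +199.078°.
+199.078° lies outside (−180°, 180°]; subtract 360° → -160.922°.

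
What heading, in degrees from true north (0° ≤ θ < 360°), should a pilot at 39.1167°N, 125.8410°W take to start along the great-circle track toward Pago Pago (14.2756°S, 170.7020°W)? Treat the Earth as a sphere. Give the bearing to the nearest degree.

228°

Δλ = -170.7020 − -125.8410 = -44.8610°.
θ = atan2( sin Δλ · cos φ₂ , cos φ₁ · sin φ₂ − sin φ₁ · cos φ₂ · cos Δλ )
  = atan2(-0.68361, -0.62470) = -132.422° → normalised to [0°, 360°): 227.578°.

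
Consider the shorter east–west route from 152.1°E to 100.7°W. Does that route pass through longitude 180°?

Yes

Naïve |-100.7 − 152.1| = 252.8° > 180°, so the shorter arc goes the other way round — across 180°.
Signed shortest Δλ = ((-100.7 − 152.1 + 180) mod 360) − 180 = 107.2°.
Going east by 107.2° from +152.1° passes through 180° before reaching -100.7°.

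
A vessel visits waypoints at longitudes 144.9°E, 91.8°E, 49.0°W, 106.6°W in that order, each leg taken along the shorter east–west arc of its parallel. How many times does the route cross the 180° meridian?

0

Leg 1: +144.9° → +91.8°, shortest Δλ = -53.1° (west) — does not cross 180°.
Leg 2: +91.8° → -49.0°, shortest Δλ = -140.8° (west) — does not cross 180°.
Leg 3: -49.0° → -106.6°, shortest Δλ = -57.6° (west) — does not cross 180°.
Total crossings: 0.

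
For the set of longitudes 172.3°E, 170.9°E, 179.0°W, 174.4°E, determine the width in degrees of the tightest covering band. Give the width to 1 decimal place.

Sort the longitudes: -179.0°, +170.9°, +172.3°, +174.4°.
Eastward gaps between consecutive values (wrapping around): 349.9°, 1.4°, 2.1°, 6.6°.
Largest gap = 349.9° ⇒ minimal covering band is its complement: 360° − 349.9° = 10.1°.
Band runs from +170.9° eastward to -179.0°, crossing the antimeridian.

10.1°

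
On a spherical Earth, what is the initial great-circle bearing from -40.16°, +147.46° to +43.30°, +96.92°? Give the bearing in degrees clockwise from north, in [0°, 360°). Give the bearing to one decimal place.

Δλ = 96.92 − 147.46 = -50.54°.
θ = atan2( sin Δλ · cos φ₂ , cos φ₁ · sin φ₂ − sin φ₁ · cos φ₂ · cos Δλ )
  = atan2(-0.56189, 0.82243) = -34.341° → normalised to [0°, 360°): 325.659°.

325.7°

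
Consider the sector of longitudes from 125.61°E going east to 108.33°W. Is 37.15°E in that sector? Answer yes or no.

Band width going east from +125.61° to -108.33°: ((-108.33 − 125.61) mod 360) = 126.06°.
Offset of +37.15° east of the west edge: ((37.15 − 125.61) mod 360) = 271.54°.
271.54° > 126.06° ⇒ outside.

No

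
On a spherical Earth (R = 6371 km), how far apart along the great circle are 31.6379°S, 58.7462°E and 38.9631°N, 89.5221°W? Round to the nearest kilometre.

Δλ = -89.5221 − 58.7462 = -148.2683°.
Δφ = 38.9631 − -31.6379 = 70.6010°.
a = sin²(Δφ/2) + cos φ₁ · cos φ₂ · sin²(Δλ/2) = 0.946442.
c = 2·atan2(√a, √(1−a)) = 2.67451 rad → d = 6371·c ≈ 17039.28 km.

17039 km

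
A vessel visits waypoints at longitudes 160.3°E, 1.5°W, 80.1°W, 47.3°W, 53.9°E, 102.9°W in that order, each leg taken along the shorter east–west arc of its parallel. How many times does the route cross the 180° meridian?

0

Leg 1: +160.3° → -1.5°, shortest Δλ = -161.8° (west) — does not cross 180°.
Leg 2: -1.5° → -80.1°, shortest Δλ = -78.6° (west) — does not cross 180°.
Leg 3: -80.1° → -47.3°, shortest Δλ = 32.8° (east) — does not cross 180°.
Leg 4: -47.3° → +53.9°, shortest Δλ = 101.2° (east) — does not cross 180°.
Leg 5: +53.9° → -102.9°, shortest Δλ = -156.8° (west) — does not cross 180°.
Total crossings: 0.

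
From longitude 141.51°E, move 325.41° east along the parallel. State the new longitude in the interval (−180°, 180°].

106.92°E

Start at +141.51°; shift +325.41° → +466.92°.
+466.92° lies outside (−180°, 180°]; subtract 360° → +106.92°.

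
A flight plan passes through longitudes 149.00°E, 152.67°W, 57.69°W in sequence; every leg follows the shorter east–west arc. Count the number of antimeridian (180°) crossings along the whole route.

1

Leg 1: +149.00° → -152.67°, shortest Δλ = 58.33° (east) — crosses 180°.
Leg 2: -152.67° → -57.69°, shortest Δλ = 94.98° (east) — does not cross 180°.
Total crossings: 1.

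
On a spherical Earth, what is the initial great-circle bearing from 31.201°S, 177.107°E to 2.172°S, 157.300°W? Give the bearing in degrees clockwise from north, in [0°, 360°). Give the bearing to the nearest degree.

Δλ = -157.300 − 177.107 = -334.407°; wrapped into (−180°, 180°]: 25.593°.
θ = atan2( sin Δλ · cos φ₂ , cos φ₁ · sin φ₂ − sin φ₁ · cos φ₂ · cos Δλ )
  = atan2(0.43167, 0.43446) = 44.815° → normalised to [0°, 360°): 44.815°.

45°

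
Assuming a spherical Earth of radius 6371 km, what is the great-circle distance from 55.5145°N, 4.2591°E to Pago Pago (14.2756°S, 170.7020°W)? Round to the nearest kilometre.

15409 km

Δλ = -170.7020 − 4.2591 = -174.9611°.
Δφ = -14.2756 − 55.5145 = -69.7901°.
a = sin²(Δφ/2) + cos φ₁ · cos φ₂ · sin²(Δλ/2) = 0.874923.
c = 2·atan2(√a, √(1−a)) = 2.41863 rad → d = 6371·c ≈ 15409.07 km.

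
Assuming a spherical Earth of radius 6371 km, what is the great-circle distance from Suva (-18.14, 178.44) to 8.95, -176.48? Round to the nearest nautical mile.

1654 nmi

Δλ = -176.48 − 178.44 = -354.92°; wrapped into (−180°, 180°]: 5.08°.
Δφ = 8.95 − -18.14 = 27.09°.
a = sin²(Δφ/2) + cos φ₁ · cos φ₂ · sin²(Δλ/2) = 0.056697.
c = 2·atan2(√a, √(1−a)) = 0.48084 rad → d = 6371·c ≈ 3063.46 km ≈ 1654.13 nmi.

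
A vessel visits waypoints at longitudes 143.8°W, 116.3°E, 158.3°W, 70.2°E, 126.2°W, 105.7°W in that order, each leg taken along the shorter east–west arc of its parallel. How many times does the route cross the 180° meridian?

Leg 1: -143.8° → +116.3°, shortest Δλ = -99.9° (west) — crosses 180°.
Leg 2: +116.3° → -158.3°, shortest Δλ = 85.4° (east) — crosses 180°.
Leg 3: -158.3° → +70.2°, shortest Δλ = -131.5° (west) — crosses 180°.
Leg 4: +70.2° → -126.2°, shortest Δλ = 163.6° (east) — crosses 180°.
Leg 5: -126.2° → -105.7°, shortest Δλ = 20.5° (east) — does not cross 180°.
Total crossings: 4.

4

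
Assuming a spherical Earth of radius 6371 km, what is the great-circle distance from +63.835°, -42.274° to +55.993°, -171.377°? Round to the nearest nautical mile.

3239 nmi

Δλ = -171.377 − -42.274 = -129.103°.
Δφ = 55.993 − 63.835 = -7.842°.
a = sin²(Δφ/2) + cos φ₁ · cos φ₂ · sin²(Δλ/2) = 0.205764.
c = 2·atan2(√a, √(1−a)) = 0.94163 rad → d = 6371·c ≈ 5999.11 km ≈ 3239.26 nmi.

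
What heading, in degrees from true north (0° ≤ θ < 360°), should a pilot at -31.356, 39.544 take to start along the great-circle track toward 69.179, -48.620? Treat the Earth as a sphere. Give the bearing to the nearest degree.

Δλ = -48.620 − 39.544 = -88.164°.
θ = atan2( sin Δλ · cos φ₂ , cos φ₁ · sin φ₂ − sin φ₁ · cos φ₂ · cos Δλ )
  = atan2(-0.35527, 0.80411) = -23.837° → normalised to [0°, 360°): 336.163°.

336°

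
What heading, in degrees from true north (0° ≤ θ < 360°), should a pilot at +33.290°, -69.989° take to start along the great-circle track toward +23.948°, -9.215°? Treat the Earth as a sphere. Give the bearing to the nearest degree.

Δλ = -9.215 − -69.989 = 60.774°.
θ = atan2( sin Δλ · cos φ₂ , cos φ₁ · sin φ₂ − sin φ₁ · cos φ₂ · cos Δλ )
  = atan2(0.79757, 0.09438) = 83.252° → normalised to [0°, 360°): 83.252°.

83°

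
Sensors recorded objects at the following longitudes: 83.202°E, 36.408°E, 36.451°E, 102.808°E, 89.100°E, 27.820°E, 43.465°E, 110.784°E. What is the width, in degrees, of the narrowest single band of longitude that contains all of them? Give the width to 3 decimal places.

82.964°

Sort the longitudes: +27.820°, +36.408°, +36.451°, +43.465°, +83.202°, +89.100°, +102.808°, +110.784°.
Eastward gaps between consecutive values (wrapping around): 8.588°, 0.043°, 7.014°, 39.737°, 5.898°, 13.708°, 7.976°, 277.036°.
Largest gap = 277.036° ⇒ minimal covering band is its complement: 360° − 277.036° = 82.964°.
Band runs from +27.820° eastward to +110.784°.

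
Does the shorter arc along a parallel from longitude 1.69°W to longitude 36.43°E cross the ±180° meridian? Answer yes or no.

No

Signed shortest Δλ = ((36.43 − -1.69 + 180) mod 360) − 180 = 38.12°.
Going east by 38.12° from -1.69° reaches +36.43° without touching 180°.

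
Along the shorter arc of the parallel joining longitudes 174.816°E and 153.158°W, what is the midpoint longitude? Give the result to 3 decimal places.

169.171°W

Signed shortest Δλ from +174.816° to -153.158° is +32.026°.
Midpoint longitude = +174.816° + (+32.026°)/2 = +174.816° + 16.013° = +190.829°.
Normalise into (−180°, 180°]: -169.171°.
(The naïve average (+174.816 + -153.158)/2 = 10.829° is on the wrong side of the globe.)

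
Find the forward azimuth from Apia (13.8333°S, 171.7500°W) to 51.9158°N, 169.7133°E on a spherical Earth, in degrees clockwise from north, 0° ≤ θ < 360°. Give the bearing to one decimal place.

Δλ = 169.7133 − -171.7500 = 341.4633°; wrapped into (−180°, 180°]: -18.5367°.
θ = atan2( sin Δλ · cos φ₂ , cos φ₁ · sin φ₂ − sin φ₁ · cos φ₂ · cos Δλ )
  = atan2(-0.19609, 0.90410) = -12.238° → normalised to [0°, 360°): 347.762°.

347.8°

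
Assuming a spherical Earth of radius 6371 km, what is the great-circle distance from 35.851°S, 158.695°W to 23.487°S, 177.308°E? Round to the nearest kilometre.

2684 km

Δλ = 177.308 − -158.695 = 336.003°; wrapped into (−180°, 180°]: -23.997°.
Δφ = -23.487 − -35.851 = 12.364°.
a = sin²(Δφ/2) + cos φ₁ · cos φ₂ · sin²(Δλ/2) = 0.043723.
c = 2·atan2(√a, √(1−a)) = 0.42131 rad → d = 6371·c ≈ 2684.17 km.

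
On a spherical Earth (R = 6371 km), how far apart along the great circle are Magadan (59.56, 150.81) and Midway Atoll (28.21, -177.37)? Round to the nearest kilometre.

4237 km

Δλ = -177.37 − 150.81 = -328.18°; wrapped into (−180°, 180°]: 31.82°.
Δφ = 28.21 − 59.56 = -31.35°.
a = sin²(Δφ/2) + cos φ₁ · cos φ₂ · sin²(Δλ/2) = 0.106547.
c = 2·atan2(√a, √(1−a)) = 0.66502 rad → d = 6371·c ≈ 4236.82 km.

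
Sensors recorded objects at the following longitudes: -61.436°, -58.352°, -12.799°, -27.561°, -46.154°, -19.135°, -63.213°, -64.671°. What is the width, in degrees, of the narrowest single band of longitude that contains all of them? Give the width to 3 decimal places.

51.872°

Sort the longitudes: -64.671°, -63.213°, -61.436°, -58.352°, -46.154°, -27.561°, -19.135°, -12.799°.
Eastward gaps between consecutive values (wrapping around): 1.458°, 1.777°, 3.084°, 12.198°, 18.593°, 8.426°, 6.336°, 308.128°.
Largest gap = 308.128° ⇒ minimal covering band is its complement: 360° − 308.128° = 51.872°.
Band runs from -64.671° eastward to -12.799°.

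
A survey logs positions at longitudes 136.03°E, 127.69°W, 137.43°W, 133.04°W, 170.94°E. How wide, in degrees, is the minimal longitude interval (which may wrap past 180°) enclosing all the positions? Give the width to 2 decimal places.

96.28°

Sort the longitudes: -137.43°, -133.04°, -127.69°, +136.03°, +170.94°.
Eastward gaps between consecutive values (wrapping around): 4.39°, 5.35°, 263.72°, 34.91°, 51.63°.
Largest gap = 263.72° ⇒ minimal covering band is its complement: 360° − 263.72° = 96.28°.
Band runs from +136.03° eastward to -127.69°, crossing the antimeridian.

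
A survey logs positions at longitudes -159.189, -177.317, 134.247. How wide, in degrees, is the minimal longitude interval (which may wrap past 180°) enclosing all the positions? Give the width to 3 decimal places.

Sort the longitudes: -177.317°, -159.189°, +134.247°.
Eastward gaps between consecutive values (wrapping around): 18.128°, 293.436°, 48.436°.
Largest gap = 293.436° ⇒ minimal covering band is its complement: 360° − 293.436° = 66.564°.
Band runs from +134.247° eastward to -159.189°, crossing the antimeridian.

66.564°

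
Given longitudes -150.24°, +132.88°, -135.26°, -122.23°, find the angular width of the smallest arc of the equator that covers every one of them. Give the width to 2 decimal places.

104.89°

Sort the longitudes: -150.24°, -135.26°, -122.23°, +132.88°.
Eastward gaps between consecutive values (wrapping around): 14.98°, 13.03°, 255.11°, 76.88°.
Largest gap = 255.11° ⇒ minimal covering band is its complement: 360° − 255.11° = 104.89°.
Band runs from +132.88° eastward to -122.23°, crossing the antimeridian.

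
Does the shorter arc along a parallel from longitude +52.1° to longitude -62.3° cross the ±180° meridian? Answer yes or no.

No

Signed shortest Δλ = ((-62.3 − 52.1 + 180) mod 360) − 180 = -114.4°.
Going west by 114.4° from +52.1° reaches -62.3° without touching 180°.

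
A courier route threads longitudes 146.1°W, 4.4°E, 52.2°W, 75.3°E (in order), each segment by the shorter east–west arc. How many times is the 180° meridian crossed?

0

Leg 1: -146.1° → +4.4°, shortest Δλ = 150.5° (east) — does not cross 180°.
Leg 2: +4.4° → -52.2°, shortest Δλ = -56.6° (west) — does not cross 180°.
Leg 3: -52.2° → +75.3°, shortest Δλ = 127.5° (east) — does not cross 180°.
Total crossings: 0.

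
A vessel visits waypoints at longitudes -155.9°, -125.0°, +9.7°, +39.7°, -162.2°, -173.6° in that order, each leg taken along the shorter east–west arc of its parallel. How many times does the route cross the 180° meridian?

1

Leg 1: -155.9° → -125.0°, shortest Δλ = 30.9° (east) — does not cross 180°.
Leg 2: -125.0° → +9.7°, shortest Δλ = 134.7° (east) — does not cross 180°.
Leg 3: +9.7° → +39.7°, shortest Δλ = 30.0° (east) — does not cross 180°.
Leg 4: +39.7° → -162.2°, shortest Δλ = 158.1° (east) — crosses 180°.
Leg 5: -162.2° → -173.6°, shortest Δλ = -11.4° (west) — does not cross 180°.
Total crossings: 1.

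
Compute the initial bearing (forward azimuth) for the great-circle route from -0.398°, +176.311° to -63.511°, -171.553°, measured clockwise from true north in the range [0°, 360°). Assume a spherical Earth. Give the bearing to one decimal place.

Δλ = -171.553 − 176.311 = -347.864°; wrapped into (−180°, 180°]: 12.136°.
θ = atan2( sin Δλ · cos φ₂ , cos φ₁ · sin φ₂ − sin φ₁ · cos φ₂ · cos Δλ )
  = atan2(0.09377, -0.89197) = 173.999° → normalised to [0°, 360°): 173.999°.

174.0°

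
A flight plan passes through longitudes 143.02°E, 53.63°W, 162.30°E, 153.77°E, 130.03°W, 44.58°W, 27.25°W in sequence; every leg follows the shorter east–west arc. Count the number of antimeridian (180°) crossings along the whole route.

Leg 1: +143.02° → -53.63°, shortest Δλ = 163.35° (east) — crosses 180°.
Leg 2: -53.63° → +162.30°, shortest Δλ = -144.07° (west) — crosses 180°.
Leg 3: +162.30° → +153.77°, shortest Δλ = -8.53° (west) — does not cross 180°.
Leg 4: +153.77° → -130.03°, shortest Δλ = 76.2° (east) — crosses 180°.
Leg 5: -130.03° → -44.58°, shortest Δλ = 85.45° (east) — does not cross 180°.
Leg 6: -44.58° → -27.25°, shortest Δλ = 17.33° (east) — does not cross 180°.
Total crossings: 3.

3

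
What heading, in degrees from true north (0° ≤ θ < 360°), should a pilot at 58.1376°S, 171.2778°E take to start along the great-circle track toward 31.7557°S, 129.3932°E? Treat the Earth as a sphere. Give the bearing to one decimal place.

Δλ = 129.3932 − 171.2778 = -41.8846°.
θ = atan2( sin Δλ · cos φ₂ , cos φ₁ · sin φ₂ − sin φ₁ · cos φ₂ · cos Δλ )
  = atan2(-0.56769, 0.25983) = -65.406° → normalised to [0°, 360°): 294.594°.

294.6°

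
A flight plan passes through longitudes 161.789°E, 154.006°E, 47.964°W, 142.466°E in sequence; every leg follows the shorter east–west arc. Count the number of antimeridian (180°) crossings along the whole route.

Leg 1: +161.789° → +154.006°, shortest Δλ = -7.783° (west) — does not cross 180°.
Leg 2: +154.006° → -47.964°, shortest Δλ = 158.03° (east) — crosses 180°.
Leg 3: -47.964° → +142.466°, shortest Δλ = -169.57° (west) — crosses 180°.
Total crossings: 2.

2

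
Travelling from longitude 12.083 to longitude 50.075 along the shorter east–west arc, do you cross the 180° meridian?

No

Signed shortest Δλ = ((50.075 − 12.083 + 180) mod 360) − 180 = 37.992°.
Going east by 37.992° from +12.083° reaches +50.075° without touching 180°.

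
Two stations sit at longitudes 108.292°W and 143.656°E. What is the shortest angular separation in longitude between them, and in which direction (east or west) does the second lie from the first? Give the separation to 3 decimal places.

108.052° west

Raw difference: 143.656 − -108.292 = 251.948°.
Normalise into (−180°, 180°]: 251.948° − 360° = -108.052°.
Negative ⇒ the second point lies to the west; separation 108.052°.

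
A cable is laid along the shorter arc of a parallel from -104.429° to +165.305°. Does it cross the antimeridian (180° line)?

Yes

Naïve |165.305 − -104.429| = 269.734° > 180°, so the shorter arc goes the other way round — across 180°.
Signed shortest Δλ = ((165.305 − -104.429 + 180) mod 360) − 180 = -90.266°.
Going west by 90.266° from -104.429° passes through 180° before reaching +165.305°.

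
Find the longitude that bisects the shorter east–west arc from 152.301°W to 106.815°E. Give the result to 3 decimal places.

Signed shortest Δλ from -152.301° to +106.815° is -100.884°.
Midpoint longitude = -152.301° + (-100.884°)/2 = -152.301° − 50.442° = -202.743°.
Normalise into (−180°, 180°]: +157.257°.
(The naïve average (-152.301 + +106.815)/2 = -22.743° is on the wrong side of the globe.)

157.257°E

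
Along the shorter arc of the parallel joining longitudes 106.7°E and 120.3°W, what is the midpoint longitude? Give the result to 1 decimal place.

173.2°E

Signed shortest Δλ from +106.7° to -120.3° is +133.0°.
Midpoint longitude = +106.7° + (+133.0°)/2 = +106.7° + 66.5° = +173.2°.
(The naïve average (+106.7 + -120.3)/2 = -6.8° is on the wrong side of the globe.)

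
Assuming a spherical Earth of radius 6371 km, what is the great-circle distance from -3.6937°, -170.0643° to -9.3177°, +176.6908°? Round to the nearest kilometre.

1591 km

Δλ = 176.6908 − -170.0643 = 346.7551°; wrapped into (−180°, 180°]: -13.2449°.
Δφ = -9.3177 − -3.6937 = -5.6240°.
a = sin²(Δφ/2) + cos φ₁ · cos φ₂ · sin²(Δλ/2) = 0.015504.
c = 2·atan2(√a, √(1−a)) = 0.24968 rad → d = 6371·c ≈ 1590.71 km.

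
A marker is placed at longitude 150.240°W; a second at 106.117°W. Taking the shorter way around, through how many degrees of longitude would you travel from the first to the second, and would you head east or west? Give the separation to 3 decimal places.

44.123° east

Raw difference: -106.117 − -150.240 = 44.123°.
Normalise into (−180°, 180°]: 44.123° stays 44.123°.
Positive ⇒ the second point lies to the east; separation 44.123°.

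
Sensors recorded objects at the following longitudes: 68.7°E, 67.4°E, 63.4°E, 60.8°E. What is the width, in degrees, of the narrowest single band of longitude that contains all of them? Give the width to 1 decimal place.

7.9°

Sort the longitudes: +60.8°, +63.4°, +67.4°, +68.7°.
Eastward gaps between consecutive values (wrapping around): 2.6°, 4.0°, 1.3°, 352.1°.
Largest gap = 352.1° ⇒ minimal covering band is its complement: 360° − 352.1° = 7.9°.
Band runs from +60.8° eastward to +68.7°.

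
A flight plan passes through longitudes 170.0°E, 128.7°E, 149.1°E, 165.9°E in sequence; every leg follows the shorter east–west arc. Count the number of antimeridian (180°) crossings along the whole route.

0

Leg 1: +170.0° → +128.7°, shortest Δλ = -41.3° (west) — does not cross 180°.
Leg 2: +128.7° → +149.1°, shortest Δλ = 20.4° (east) — does not cross 180°.
Leg 3: +149.1° → +165.9°, shortest Δλ = 16.8° (east) — does not cross 180°.
Total crossings: 0.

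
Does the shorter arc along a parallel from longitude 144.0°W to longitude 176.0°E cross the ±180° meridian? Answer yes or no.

Yes

Naïve |176.0 − -144.0| = 320.0° > 180°, so the shorter arc goes the other way round — across 180°.
Signed shortest Δλ = ((176.0 − -144.0 + 180) mod 360) − 180 = -40.0°.
Going west by 40.0° from -144.0° passes through 180° before reaching +176.0°.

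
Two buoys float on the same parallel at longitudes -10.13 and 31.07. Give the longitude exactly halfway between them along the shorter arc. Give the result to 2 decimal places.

+10.47°

Signed shortest Δλ from -10.13° to +31.07° is +41.20°.
Midpoint longitude = -10.13° + (+41.20°)/2 = -10.13° + 20.60° = +10.47°.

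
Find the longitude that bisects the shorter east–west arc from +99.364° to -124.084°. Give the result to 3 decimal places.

+167.640°

Signed shortest Δλ from +99.364° to -124.084° is +136.552°.
Midpoint longitude = +99.364° + (+136.552°)/2 = +99.364° + 68.276° = +167.640°.
(The naïve average (+99.364 + -124.084)/2 = -12.36° is on the wrong side of the globe.)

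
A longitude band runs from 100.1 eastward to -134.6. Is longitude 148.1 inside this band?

Band width going east from +100.1° to -134.6°: ((-134.6 − 100.1) mod 360) = 125.3°.
Offset of +148.1° east of the west edge: ((148.1 − 100.1) mod 360) = 48.0°.
48.0° ≤ 125.3° ⇒ inside.

Yes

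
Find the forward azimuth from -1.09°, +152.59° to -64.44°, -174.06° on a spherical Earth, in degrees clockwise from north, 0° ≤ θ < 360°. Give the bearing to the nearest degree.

Δλ = -174.06 − 152.59 = -326.65°; wrapped into (−180°, 180°]: 33.35°.
θ = atan2( sin Δλ · cos φ₂ , cos φ₁ · sin φ₂ − sin φ₁ · cos φ₂ · cos Δλ )
  = atan2(0.23719, -0.89511) = 165.158° → normalised to [0°, 360°): 165.158°.

165°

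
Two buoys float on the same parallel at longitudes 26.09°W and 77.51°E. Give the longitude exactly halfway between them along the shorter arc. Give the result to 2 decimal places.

Signed shortest Δλ from -26.09° to +77.51° is +103.60°.
Midpoint longitude = -26.09° + (+103.60°)/2 = -26.09° + 51.80° = +25.71°.

25.71°E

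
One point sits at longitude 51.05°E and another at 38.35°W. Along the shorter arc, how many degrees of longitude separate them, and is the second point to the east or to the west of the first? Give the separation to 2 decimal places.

89.40° west

Raw difference: -38.35 − 51.05 = -89.4°.
Normalise into (−180°, 180°]: -89.4° stays -89.4°.
Negative ⇒ the second point lies to the west; separation 89.40°.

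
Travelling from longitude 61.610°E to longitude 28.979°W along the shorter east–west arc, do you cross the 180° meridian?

Signed shortest Δλ = ((-28.979 − 61.610 + 180) mod 360) − 180 = -90.589°.
Going west by 90.589° from +61.610° reaches -28.979° without touching 180°.

No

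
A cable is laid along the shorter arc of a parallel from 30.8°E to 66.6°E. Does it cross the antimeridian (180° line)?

No

Signed shortest Δλ = ((66.6 − 30.8 + 180) mod 360) − 180 = 35.8°.
Going east by 35.8° from +30.8° reaches +66.6° without touching 180°.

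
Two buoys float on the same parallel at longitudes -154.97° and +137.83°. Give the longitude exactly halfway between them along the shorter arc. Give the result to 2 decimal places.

+171.43°

Signed shortest Δλ from -154.97° to +137.83° is -67.20°.
Midpoint longitude = -154.97° + (-67.20°)/2 = -154.97° − 33.60° = -188.57°.
Normalise into (−180°, 180°]: +171.43°.
(The naïve average (-154.97 + +137.83)/2 = -8.57° is on the wrong side of the globe.)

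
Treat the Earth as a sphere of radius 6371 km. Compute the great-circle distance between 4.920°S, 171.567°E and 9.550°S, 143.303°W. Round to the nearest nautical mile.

Δλ = -143.303 − 171.567 = -314.870°; wrapped into (−180°, 180°]: 45.130°.
Δφ = -9.550 − -4.920 = -4.630°.
a = sin²(Δφ/2) + cos φ₁ · cos φ₂ · sin²(Δλ/2) = 0.146306.
c = 2·atan2(√a, √(1−a)) = 0.78500 rad → d = 6371·c ≈ 5001.23 km ≈ 2700.45 nmi.

2700 nmi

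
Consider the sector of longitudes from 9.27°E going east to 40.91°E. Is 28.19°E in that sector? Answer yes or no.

Yes

Band width going east from +9.27° to +40.91°: ((40.91 − 9.27) mod 360) = 31.64°.
Offset of +28.19° east of the west edge: ((28.19 − 9.27) mod 360) = 18.92°.
18.92° ≤ 31.64° ⇒ inside.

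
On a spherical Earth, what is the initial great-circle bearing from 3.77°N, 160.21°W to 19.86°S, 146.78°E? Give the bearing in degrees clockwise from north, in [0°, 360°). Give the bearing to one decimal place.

243.4°

Δλ = 146.78 − -160.21 = 306.99°; wrapped into (−180°, 180°]: -53.01°.
θ = atan2( sin Δλ · cos φ₂ , cos φ₁ · sin φ₂ − sin φ₁ · cos φ₂ · cos Δλ )
  = atan2(-0.75124, -0.37620) = -116.600° → normalised to [0°, 360°): 243.400°.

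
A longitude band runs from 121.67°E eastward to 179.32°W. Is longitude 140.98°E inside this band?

Band width going east from +121.67° to -179.32°: ((-179.32 − 121.67) mod 360) = 59.01°.
Offset of +140.98° east of the west edge: ((140.98 − 121.67) mod 360) = 19.31°.
19.31° ≤ 59.01° ⇒ inside.

Yes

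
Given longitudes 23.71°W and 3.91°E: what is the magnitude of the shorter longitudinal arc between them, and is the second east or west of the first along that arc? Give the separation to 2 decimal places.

27.62° east

Raw difference: 3.91 − -23.71 = 27.62°.
Normalise into (−180°, 180°]: 27.62° stays 27.62°.
Positive ⇒ the second point lies to the east; separation 27.62°.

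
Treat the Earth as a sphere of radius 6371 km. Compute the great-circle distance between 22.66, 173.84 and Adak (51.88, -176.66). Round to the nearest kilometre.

3350 km

Δλ = -176.66 − 173.84 = -350.50°; wrapped into (−180°, 180°]: 9.50°.
Δφ = 51.88 − 22.66 = 29.22°.
a = sin²(Δφ/2) + cos φ₁ · cos φ₂ · sin²(Δλ/2) = 0.067530.
c = 2·atan2(√a, √(1−a)) = 0.52577 rad → d = 6371·c ≈ 3349.66 km.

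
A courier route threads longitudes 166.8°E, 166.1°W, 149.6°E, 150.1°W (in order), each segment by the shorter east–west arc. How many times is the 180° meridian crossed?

Leg 1: +166.8° → -166.1°, shortest Δλ = 27.1° (east) — crosses 180°.
Leg 2: -166.1° → +149.6°, shortest Δλ = -44.3° (west) — crosses 180°.
Leg 3: +149.6° → -150.1°, shortest Δλ = 60.3° (east) — crosses 180°.
Total crossings: 3.

3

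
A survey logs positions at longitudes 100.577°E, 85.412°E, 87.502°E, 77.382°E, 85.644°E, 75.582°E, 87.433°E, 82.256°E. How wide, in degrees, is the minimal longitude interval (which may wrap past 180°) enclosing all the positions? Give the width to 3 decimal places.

24.995°

Sort the longitudes: +75.582°, +77.382°, +82.256°, +85.412°, +85.644°, +87.433°, +87.502°, +100.577°.
Eastward gaps between consecutive values (wrapping around): 1.800°, 4.874°, 3.156°, 0.232°, 1.789°, 0.069°, 13.075°, 335.005°.
Largest gap = 335.005° ⇒ minimal covering band is its complement: 360° − 335.005° = 24.995°.
Band runs from +75.582° eastward to +100.577°.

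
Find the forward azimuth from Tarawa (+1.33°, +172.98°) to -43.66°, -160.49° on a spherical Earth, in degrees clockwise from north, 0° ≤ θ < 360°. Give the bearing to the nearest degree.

Δλ = -160.49 − 172.98 = -333.47°; wrapped into (−180°, 180°]: 26.53°.
θ = atan2( sin Δλ · cos φ₂ , cos φ₁ · sin φ₂ − sin φ₁ · cos φ₂ · cos Δλ )
  = atan2(0.32314, -0.70522) = 155.382° → normalised to [0°, 360°): 155.382°.

155°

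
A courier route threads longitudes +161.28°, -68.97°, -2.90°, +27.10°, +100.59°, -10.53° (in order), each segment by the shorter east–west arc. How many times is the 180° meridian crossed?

1

Leg 1: +161.28° → -68.97°, shortest Δλ = 129.75° (east) — crosses 180°.
Leg 2: -68.97° → -2.90°, shortest Δλ = 66.07° (east) — does not cross 180°.
Leg 3: -2.90° → +27.10°, shortest Δλ = 30.0° (east) — does not cross 180°.
Leg 4: +27.10° → +100.59°, shortest Δλ = 73.49° (east) — does not cross 180°.
Leg 5: +100.59° → -10.53°, shortest Δλ = -111.12° (west) — does not cross 180°.
Total crossings: 1.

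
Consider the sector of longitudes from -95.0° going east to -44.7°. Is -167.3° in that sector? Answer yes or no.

Band width going east from -95.0° to -44.7°: ((-44.7 − -95.0) mod 360) = 50.3°.
Offset of -167.3° east of the west edge: ((-167.3 − -95.0) mod 360) = 287.7°.
287.7° > 50.3° ⇒ outside.

No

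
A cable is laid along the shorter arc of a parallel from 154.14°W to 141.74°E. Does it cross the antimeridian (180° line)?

Yes

Naïve |141.74 − -154.14| = 295.88° > 180°, so the shorter arc goes the other way round — across 180°.
Signed shortest Δλ = ((141.74 − -154.14 + 180) mod 360) − 180 = -64.12°.
Going west by 64.12° from -154.14° passes through 180° before reaching +141.74°.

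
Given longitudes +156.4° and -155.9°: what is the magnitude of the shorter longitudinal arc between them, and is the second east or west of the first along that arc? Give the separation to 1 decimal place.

47.7° east

Raw difference: -155.9 − 156.4 = -312.3°.
Normalise into (−180°, 180°]: -312.3° + 360° = 47.7°.
Positive ⇒ the second point lies to the east; separation 47.7°.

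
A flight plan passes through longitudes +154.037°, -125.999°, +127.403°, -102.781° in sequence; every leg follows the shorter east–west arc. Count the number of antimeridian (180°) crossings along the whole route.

Leg 1: +154.037° → -125.999°, shortest Δλ = 79.964° (east) — crosses 180°.
Leg 2: -125.999° → +127.403°, shortest Δλ = -106.598° (west) — crosses 180°.
Leg 3: +127.403° → -102.781°, shortest Δλ = 129.816° (east) — crosses 180°.
Total crossings: 3.

3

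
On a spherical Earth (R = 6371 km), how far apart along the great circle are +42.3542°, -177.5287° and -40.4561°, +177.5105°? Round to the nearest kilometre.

9222 km

Δλ = 177.5105 − -177.5287 = 355.0392°; wrapped into (−180°, 180°]: -4.9608°.
Δφ = -40.4561 − 42.3542 = -82.8103°.
a = sin²(Δφ/2) + cos φ₁ · cos φ₂ · sin²(Δλ/2) = 0.438476.
c = 2·atan2(√a, √(1−a)) = 1.44744 rad → d = 6371·c ≈ 9221.61 km.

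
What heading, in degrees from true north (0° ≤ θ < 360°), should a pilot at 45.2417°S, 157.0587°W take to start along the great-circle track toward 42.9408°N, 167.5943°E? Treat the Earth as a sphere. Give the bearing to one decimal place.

Δλ = 167.5943 − -157.0587 = 324.6530°; wrapped into (−180°, 180°]: -35.3470°.
θ = atan2( sin Δλ · cos φ₂ , cos φ₁ · sin φ₂ − sin φ₁ · cos φ₂ · cos Δλ )
  = atan2(-0.42352, 0.90367) = -25.111° → normalised to [0°, 360°): 334.889°.

334.9°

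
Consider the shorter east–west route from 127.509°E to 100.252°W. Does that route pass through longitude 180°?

Yes

Naïve |-100.252 − 127.509| = 227.761° > 180°, so the shorter arc goes the other way round — across 180°.
Signed shortest Δλ = ((-100.252 − 127.509 + 180) mod 360) − 180 = 132.239°.
Going east by 132.239° from +127.509° passes through 180° before reaching -100.252°.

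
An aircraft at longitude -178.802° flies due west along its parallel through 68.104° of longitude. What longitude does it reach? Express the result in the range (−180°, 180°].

+113.094°

Start at -178.802°; shift −68.104° → -246.906°.
-246.906° lies outside (−180°, 180°]; add 360° → +113.094°.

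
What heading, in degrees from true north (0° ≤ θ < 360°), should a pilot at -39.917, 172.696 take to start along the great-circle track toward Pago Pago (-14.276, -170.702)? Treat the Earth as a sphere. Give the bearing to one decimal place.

Δλ = -170.702 − 172.696 = -343.398°; wrapped into (−180°, 180°]: 16.602°.
θ = atan2( sin Δλ · cos φ₂ , cos φ₁ · sin φ₂ − sin φ₁ · cos φ₂ · cos Δλ )
  = atan2(0.27690, 0.40681) = 34.242° → normalised to [0°, 360°): 34.242°.

34.2°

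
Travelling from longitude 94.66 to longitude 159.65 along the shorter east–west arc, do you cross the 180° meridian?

No

Signed shortest Δλ = ((159.65 − 94.66 + 180) mod 360) − 180 = 64.99°.
Going east by 64.99° from +94.66° reaches +159.65° without touching 180°.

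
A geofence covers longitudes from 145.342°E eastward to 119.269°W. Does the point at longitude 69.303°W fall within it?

No

Band width going east from +145.342° to -119.269°: ((-119.269 − 145.342) mod 360) = 95.389°.
Offset of -69.303° east of the west edge: ((-69.303 − 145.342) mod 360) = 145.355°.
145.355° > 95.389° ⇒ outside.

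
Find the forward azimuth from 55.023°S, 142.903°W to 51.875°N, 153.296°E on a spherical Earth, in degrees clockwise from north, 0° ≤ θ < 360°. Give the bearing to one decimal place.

Δλ = 153.296 − -142.903 = 296.199°; wrapped into (−180°, 180°]: -63.801°.
θ = atan2( sin Δλ · cos φ₂ , cos φ₁ · sin φ₂ − sin φ₁ · cos φ₂ · cos Δλ )
  = atan2(-0.55395, 0.67429) = -39.404° → normalised to [0°, 360°): 320.596°.

320.6°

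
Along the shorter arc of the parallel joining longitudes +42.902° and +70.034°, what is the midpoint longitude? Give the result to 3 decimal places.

+56.468°

Signed shortest Δλ from +42.902° to +70.034° is +27.132°.
Midpoint longitude = +42.902° + (+27.132°)/2 = +42.902° + 13.566° = +56.468°.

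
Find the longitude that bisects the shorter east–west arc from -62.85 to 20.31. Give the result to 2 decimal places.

-21.27°

Signed shortest Δλ from -62.85° to +20.31° is +83.16°.
Midpoint longitude = -62.85° + (+83.16°)/2 = -62.85° + 41.58° = -21.27°.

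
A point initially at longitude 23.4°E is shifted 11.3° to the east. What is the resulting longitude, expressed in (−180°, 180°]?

Start at +23.4°; shift +11.3° → +34.7°.
+34.7° already lies in (−180°, 180°].

34.7°E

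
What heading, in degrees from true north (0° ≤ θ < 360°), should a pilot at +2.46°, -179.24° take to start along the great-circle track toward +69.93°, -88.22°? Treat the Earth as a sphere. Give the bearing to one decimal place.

20.1°

Δλ = -88.22 − -179.24 = 91.02°.
θ = atan2( sin Δλ · cos φ₂ , cos φ₁ · sin φ₂ − sin φ₁ · cos φ₂ · cos Δλ )
  = atan2(0.34311, 0.93867) = 20.079° → normalised to [0°, 360°): 20.079°.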